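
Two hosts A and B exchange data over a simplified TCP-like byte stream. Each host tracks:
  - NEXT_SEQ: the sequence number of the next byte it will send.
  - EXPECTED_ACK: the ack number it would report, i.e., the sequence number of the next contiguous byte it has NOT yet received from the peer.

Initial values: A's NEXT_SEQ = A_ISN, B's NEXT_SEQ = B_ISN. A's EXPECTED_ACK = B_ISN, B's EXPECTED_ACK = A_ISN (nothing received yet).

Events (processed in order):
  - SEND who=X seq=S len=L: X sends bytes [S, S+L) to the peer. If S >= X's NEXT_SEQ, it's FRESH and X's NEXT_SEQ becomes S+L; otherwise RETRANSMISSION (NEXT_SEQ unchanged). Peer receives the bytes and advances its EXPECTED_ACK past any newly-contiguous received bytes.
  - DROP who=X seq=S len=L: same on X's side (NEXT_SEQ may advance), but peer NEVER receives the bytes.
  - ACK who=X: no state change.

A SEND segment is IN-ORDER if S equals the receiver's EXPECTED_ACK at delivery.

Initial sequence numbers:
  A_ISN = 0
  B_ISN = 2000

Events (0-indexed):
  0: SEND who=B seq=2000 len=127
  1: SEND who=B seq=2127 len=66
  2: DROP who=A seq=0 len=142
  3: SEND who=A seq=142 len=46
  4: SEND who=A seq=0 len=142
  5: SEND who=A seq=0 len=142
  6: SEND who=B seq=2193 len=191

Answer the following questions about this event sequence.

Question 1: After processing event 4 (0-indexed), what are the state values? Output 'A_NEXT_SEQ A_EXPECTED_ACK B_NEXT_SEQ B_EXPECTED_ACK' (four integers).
After event 0: A_seq=0 A_ack=2127 B_seq=2127 B_ack=0
After event 1: A_seq=0 A_ack=2193 B_seq=2193 B_ack=0
After event 2: A_seq=142 A_ack=2193 B_seq=2193 B_ack=0
After event 3: A_seq=188 A_ack=2193 B_seq=2193 B_ack=0
After event 4: A_seq=188 A_ack=2193 B_seq=2193 B_ack=188

188 2193 2193 188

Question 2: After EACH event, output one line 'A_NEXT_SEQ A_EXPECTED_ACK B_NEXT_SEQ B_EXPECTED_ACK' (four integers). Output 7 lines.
0 2127 2127 0
0 2193 2193 0
142 2193 2193 0
188 2193 2193 0
188 2193 2193 188
188 2193 2193 188
188 2384 2384 188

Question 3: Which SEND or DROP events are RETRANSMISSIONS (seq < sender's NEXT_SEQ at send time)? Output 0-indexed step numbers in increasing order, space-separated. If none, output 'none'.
Step 0: SEND seq=2000 -> fresh
Step 1: SEND seq=2127 -> fresh
Step 2: DROP seq=0 -> fresh
Step 3: SEND seq=142 -> fresh
Step 4: SEND seq=0 -> retransmit
Step 5: SEND seq=0 -> retransmit
Step 6: SEND seq=2193 -> fresh

Answer: 4 5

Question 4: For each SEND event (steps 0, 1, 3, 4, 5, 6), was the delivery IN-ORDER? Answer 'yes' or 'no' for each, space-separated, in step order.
Answer: yes yes no yes no yes

Derivation:
Step 0: SEND seq=2000 -> in-order
Step 1: SEND seq=2127 -> in-order
Step 3: SEND seq=142 -> out-of-order
Step 4: SEND seq=0 -> in-order
Step 5: SEND seq=0 -> out-of-order
Step 6: SEND seq=2193 -> in-order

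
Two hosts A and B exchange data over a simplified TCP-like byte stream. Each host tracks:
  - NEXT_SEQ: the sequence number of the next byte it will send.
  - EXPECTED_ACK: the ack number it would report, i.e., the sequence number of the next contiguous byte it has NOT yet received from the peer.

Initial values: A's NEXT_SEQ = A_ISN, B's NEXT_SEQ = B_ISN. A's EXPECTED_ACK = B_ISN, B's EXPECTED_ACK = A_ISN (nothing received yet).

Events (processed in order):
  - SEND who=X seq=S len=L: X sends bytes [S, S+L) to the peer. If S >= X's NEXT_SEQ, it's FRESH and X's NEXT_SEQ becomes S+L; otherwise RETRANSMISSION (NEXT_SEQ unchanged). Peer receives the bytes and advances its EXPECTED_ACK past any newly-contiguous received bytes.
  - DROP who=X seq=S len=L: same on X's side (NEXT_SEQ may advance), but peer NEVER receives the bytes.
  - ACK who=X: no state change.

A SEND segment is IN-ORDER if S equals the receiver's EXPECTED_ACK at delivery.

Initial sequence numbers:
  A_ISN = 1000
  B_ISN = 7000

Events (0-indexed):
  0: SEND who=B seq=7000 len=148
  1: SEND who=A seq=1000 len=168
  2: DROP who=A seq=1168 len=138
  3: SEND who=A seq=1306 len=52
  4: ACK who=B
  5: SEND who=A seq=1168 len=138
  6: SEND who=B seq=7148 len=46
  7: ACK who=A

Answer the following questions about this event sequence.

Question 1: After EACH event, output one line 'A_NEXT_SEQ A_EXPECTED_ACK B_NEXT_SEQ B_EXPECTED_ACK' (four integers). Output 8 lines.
1000 7148 7148 1000
1168 7148 7148 1168
1306 7148 7148 1168
1358 7148 7148 1168
1358 7148 7148 1168
1358 7148 7148 1358
1358 7194 7194 1358
1358 7194 7194 1358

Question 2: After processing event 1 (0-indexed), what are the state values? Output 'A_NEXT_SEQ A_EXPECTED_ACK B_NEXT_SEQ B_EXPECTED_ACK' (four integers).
After event 0: A_seq=1000 A_ack=7148 B_seq=7148 B_ack=1000
After event 1: A_seq=1168 A_ack=7148 B_seq=7148 B_ack=1168

1168 7148 7148 1168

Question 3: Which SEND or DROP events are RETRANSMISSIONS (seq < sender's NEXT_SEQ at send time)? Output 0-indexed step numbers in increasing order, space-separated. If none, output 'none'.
Step 0: SEND seq=7000 -> fresh
Step 1: SEND seq=1000 -> fresh
Step 2: DROP seq=1168 -> fresh
Step 3: SEND seq=1306 -> fresh
Step 5: SEND seq=1168 -> retransmit
Step 6: SEND seq=7148 -> fresh

Answer: 5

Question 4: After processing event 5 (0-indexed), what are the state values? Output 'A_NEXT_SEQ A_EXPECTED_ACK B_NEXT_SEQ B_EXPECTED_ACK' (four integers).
After event 0: A_seq=1000 A_ack=7148 B_seq=7148 B_ack=1000
After event 1: A_seq=1168 A_ack=7148 B_seq=7148 B_ack=1168
After event 2: A_seq=1306 A_ack=7148 B_seq=7148 B_ack=1168
After event 3: A_seq=1358 A_ack=7148 B_seq=7148 B_ack=1168
After event 4: A_seq=1358 A_ack=7148 B_seq=7148 B_ack=1168
After event 5: A_seq=1358 A_ack=7148 B_seq=7148 B_ack=1358

1358 7148 7148 1358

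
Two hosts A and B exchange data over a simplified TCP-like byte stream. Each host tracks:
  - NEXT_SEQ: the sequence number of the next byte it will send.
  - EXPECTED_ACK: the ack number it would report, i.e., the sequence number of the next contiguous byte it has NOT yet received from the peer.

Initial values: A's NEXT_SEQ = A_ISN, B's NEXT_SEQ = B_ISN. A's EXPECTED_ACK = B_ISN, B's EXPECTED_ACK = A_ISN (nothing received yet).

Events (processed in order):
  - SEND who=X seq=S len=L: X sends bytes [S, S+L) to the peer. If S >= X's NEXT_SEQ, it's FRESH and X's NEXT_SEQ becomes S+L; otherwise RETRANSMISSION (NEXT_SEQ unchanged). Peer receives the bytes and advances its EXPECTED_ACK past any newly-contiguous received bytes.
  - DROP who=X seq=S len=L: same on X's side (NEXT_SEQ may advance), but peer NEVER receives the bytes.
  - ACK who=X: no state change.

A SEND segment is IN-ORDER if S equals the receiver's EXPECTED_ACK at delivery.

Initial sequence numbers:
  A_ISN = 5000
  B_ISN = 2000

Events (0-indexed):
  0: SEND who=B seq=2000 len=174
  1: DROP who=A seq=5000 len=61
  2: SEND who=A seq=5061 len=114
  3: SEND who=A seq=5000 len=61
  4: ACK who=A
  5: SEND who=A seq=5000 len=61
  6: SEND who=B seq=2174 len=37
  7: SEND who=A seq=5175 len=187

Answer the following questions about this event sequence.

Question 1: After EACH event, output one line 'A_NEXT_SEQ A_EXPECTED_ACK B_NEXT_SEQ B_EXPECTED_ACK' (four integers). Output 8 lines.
5000 2174 2174 5000
5061 2174 2174 5000
5175 2174 2174 5000
5175 2174 2174 5175
5175 2174 2174 5175
5175 2174 2174 5175
5175 2211 2211 5175
5362 2211 2211 5362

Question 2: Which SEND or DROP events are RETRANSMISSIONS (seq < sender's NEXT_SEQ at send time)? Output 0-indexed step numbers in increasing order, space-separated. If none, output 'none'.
Answer: 3 5

Derivation:
Step 0: SEND seq=2000 -> fresh
Step 1: DROP seq=5000 -> fresh
Step 2: SEND seq=5061 -> fresh
Step 3: SEND seq=5000 -> retransmit
Step 5: SEND seq=5000 -> retransmit
Step 6: SEND seq=2174 -> fresh
Step 7: SEND seq=5175 -> fresh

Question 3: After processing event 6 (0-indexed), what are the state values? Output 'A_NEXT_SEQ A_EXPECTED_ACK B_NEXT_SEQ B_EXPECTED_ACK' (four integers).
After event 0: A_seq=5000 A_ack=2174 B_seq=2174 B_ack=5000
After event 1: A_seq=5061 A_ack=2174 B_seq=2174 B_ack=5000
After event 2: A_seq=5175 A_ack=2174 B_seq=2174 B_ack=5000
After event 3: A_seq=5175 A_ack=2174 B_seq=2174 B_ack=5175
After event 4: A_seq=5175 A_ack=2174 B_seq=2174 B_ack=5175
After event 5: A_seq=5175 A_ack=2174 B_seq=2174 B_ack=5175
After event 6: A_seq=5175 A_ack=2211 B_seq=2211 B_ack=5175

5175 2211 2211 5175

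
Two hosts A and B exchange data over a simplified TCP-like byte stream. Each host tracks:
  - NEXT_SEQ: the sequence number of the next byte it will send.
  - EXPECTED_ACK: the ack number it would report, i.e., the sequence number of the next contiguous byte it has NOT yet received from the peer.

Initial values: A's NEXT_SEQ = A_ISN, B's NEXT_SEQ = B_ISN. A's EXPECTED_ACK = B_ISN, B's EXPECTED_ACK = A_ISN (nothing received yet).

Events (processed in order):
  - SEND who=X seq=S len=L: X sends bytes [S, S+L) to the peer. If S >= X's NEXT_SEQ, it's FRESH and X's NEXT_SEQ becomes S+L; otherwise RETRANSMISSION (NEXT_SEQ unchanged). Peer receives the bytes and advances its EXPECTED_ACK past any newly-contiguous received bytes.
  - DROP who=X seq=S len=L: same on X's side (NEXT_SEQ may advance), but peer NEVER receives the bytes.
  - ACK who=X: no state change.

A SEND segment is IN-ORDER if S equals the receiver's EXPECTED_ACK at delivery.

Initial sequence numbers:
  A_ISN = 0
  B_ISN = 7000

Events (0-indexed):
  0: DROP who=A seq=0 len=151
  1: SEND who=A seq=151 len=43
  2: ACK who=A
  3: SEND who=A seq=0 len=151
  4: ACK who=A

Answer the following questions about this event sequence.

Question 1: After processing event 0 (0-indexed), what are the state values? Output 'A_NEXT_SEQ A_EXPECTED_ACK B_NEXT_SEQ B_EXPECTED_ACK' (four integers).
After event 0: A_seq=151 A_ack=7000 B_seq=7000 B_ack=0

151 7000 7000 0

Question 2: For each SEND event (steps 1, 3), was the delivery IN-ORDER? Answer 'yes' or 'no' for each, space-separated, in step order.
Step 1: SEND seq=151 -> out-of-order
Step 3: SEND seq=0 -> in-order

Answer: no yes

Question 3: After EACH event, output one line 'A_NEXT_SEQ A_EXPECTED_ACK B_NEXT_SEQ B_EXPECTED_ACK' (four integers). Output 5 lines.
151 7000 7000 0
194 7000 7000 0
194 7000 7000 0
194 7000 7000 194
194 7000 7000 194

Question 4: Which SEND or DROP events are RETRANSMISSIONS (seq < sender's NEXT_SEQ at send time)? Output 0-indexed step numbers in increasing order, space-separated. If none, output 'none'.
Answer: 3

Derivation:
Step 0: DROP seq=0 -> fresh
Step 1: SEND seq=151 -> fresh
Step 3: SEND seq=0 -> retransmit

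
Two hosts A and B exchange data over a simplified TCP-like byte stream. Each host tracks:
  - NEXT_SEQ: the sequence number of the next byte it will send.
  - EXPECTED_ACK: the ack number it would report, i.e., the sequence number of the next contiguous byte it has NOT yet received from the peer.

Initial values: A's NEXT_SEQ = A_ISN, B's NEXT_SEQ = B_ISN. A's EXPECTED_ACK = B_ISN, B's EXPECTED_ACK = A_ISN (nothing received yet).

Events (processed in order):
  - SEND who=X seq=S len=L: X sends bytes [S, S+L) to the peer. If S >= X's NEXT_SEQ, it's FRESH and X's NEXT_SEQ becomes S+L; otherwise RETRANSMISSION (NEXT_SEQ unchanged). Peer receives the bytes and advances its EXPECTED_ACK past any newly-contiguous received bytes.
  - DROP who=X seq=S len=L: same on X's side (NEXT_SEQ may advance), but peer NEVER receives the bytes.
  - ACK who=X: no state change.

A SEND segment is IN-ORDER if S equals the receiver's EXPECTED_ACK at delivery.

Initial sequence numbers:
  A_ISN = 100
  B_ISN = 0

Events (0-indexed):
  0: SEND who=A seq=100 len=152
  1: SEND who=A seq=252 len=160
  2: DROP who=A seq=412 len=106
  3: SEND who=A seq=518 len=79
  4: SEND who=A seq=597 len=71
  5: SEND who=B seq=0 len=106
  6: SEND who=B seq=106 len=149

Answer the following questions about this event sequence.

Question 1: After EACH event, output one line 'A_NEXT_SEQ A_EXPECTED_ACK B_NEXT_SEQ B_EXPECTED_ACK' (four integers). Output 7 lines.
252 0 0 252
412 0 0 412
518 0 0 412
597 0 0 412
668 0 0 412
668 106 106 412
668 255 255 412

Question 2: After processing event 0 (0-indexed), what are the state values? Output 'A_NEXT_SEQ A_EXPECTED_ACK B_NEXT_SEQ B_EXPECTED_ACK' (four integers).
After event 0: A_seq=252 A_ack=0 B_seq=0 B_ack=252

252 0 0 252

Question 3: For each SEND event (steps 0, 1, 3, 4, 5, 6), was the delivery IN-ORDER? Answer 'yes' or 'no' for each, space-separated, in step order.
Answer: yes yes no no yes yes

Derivation:
Step 0: SEND seq=100 -> in-order
Step 1: SEND seq=252 -> in-order
Step 3: SEND seq=518 -> out-of-order
Step 4: SEND seq=597 -> out-of-order
Step 5: SEND seq=0 -> in-order
Step 6: SEND seq=106 -> in-order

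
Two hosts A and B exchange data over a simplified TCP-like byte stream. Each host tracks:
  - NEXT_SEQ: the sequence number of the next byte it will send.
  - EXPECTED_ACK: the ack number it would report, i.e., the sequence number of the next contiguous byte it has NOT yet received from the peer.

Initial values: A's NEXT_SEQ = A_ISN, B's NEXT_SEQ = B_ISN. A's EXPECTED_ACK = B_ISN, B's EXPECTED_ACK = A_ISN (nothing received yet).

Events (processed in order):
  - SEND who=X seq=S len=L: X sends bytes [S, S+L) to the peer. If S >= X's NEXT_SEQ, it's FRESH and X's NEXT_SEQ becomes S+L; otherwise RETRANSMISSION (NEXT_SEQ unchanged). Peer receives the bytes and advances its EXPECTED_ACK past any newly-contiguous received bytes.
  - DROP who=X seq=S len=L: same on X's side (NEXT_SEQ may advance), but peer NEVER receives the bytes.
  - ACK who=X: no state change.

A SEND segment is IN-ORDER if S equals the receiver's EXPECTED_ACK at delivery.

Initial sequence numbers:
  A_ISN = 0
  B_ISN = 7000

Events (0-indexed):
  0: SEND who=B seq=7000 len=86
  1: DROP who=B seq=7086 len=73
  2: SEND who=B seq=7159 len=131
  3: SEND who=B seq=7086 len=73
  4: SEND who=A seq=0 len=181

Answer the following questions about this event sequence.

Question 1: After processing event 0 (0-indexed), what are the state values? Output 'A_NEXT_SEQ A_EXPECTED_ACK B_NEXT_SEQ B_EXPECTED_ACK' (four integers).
After event 0: A_seq=0 A_ack=7086 B_seq=7086 B_ack=0

0 7086 7086 0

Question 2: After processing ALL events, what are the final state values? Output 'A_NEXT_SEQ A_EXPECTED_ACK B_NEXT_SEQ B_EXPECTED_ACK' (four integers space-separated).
After event 0: A_seq=0 A_ack=7086 B_seq=7086 B_ack=0
After event 1: A_seq=0 A_ack=7086 B_seq=7159 B_ack=0
After event 2: A_seq=0 A_ack=7086 B_seq=7290 B_ack=0
After event 3: A_seq=0 A_ack=7290 B_seq=7290 B_ack=0
After event 4: A_seq=181 A_ack=7290 B_seq=7290 B_ack=181

Answer: 181 7290 7290 181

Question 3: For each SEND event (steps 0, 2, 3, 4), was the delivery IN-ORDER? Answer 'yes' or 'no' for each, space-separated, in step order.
Step 0: SEND seq=7000 -> in-order
Step 2: SEND seq=7159 -> out-of-order
Step 3: SEND seq=7086 -> in-order
Step 4: SEND seq=0 -> in-order

Answer: yes no yes yes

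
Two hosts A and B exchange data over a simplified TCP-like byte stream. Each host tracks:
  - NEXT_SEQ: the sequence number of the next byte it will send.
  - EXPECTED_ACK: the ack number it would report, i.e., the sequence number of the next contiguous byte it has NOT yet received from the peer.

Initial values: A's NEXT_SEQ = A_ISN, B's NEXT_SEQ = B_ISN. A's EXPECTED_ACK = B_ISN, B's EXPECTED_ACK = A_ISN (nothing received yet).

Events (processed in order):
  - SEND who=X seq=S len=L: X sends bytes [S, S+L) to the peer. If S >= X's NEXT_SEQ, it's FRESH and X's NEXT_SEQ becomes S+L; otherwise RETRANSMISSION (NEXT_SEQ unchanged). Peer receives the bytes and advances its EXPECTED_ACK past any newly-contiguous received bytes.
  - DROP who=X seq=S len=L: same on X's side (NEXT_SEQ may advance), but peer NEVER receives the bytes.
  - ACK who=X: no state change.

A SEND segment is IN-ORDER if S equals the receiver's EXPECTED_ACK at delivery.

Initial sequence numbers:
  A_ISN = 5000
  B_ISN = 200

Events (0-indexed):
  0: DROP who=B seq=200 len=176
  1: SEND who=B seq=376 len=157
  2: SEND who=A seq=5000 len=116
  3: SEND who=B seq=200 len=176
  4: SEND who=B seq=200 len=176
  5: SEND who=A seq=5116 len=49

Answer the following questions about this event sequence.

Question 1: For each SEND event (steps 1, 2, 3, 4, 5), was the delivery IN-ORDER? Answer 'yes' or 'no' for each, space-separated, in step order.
Step 1: SEND seq=376 -> out-of-order
Step 2: SEND seq=5000 -> in-order
Step 3: SEND seq=200 -> in-order
Step 4: SEND seq=200 -> out-of-order
Step 5: SEND seq=5116 -> in-order

Answer: no yes yes no yes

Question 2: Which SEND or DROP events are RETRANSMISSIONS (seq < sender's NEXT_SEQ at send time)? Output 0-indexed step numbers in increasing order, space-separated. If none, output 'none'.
Step 0: DROP seq=200 -> fresh
Step 1: SEND seq=376 -> fresh
Step 2: SEND seq=5000 -> fresh
Step 3: SEND seq=200 -> retransmit
Step 4: SEND seq=200 -> retransmit
Step 5: SEND seq=5116 -> fresh

Answer: 3 4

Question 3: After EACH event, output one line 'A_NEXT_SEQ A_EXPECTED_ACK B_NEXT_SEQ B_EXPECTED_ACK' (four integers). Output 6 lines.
5000 200 376 5000
5000 200 533 5000
5116 200 533 5116
5116 533 533 5116
5116 533 533 5116
5165 533 533 5165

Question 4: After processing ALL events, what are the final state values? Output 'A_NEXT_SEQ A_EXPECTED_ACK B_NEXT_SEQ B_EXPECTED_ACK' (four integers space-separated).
After event 0: A_seq=5000 A_ack=200 B_seq=376 B_ack=5000
After event 1: A_seq=5000 A_ack=200 B_seq=533 B_ack=5000
After event 2: A_seq=5116 A_ack=200 B_seq=533 B_ack=5116
After event 3: A_seq=5116 A_ack=533 B_seq=533 B_ack=5116
After event 4: A_seq=5116 A_ack=533 B_seq=533 B_ack=5116
After event 5: A_seq=5165 A_ack=533 B_seq=533 B_ack=5165

Answer: 5165 533 533 5165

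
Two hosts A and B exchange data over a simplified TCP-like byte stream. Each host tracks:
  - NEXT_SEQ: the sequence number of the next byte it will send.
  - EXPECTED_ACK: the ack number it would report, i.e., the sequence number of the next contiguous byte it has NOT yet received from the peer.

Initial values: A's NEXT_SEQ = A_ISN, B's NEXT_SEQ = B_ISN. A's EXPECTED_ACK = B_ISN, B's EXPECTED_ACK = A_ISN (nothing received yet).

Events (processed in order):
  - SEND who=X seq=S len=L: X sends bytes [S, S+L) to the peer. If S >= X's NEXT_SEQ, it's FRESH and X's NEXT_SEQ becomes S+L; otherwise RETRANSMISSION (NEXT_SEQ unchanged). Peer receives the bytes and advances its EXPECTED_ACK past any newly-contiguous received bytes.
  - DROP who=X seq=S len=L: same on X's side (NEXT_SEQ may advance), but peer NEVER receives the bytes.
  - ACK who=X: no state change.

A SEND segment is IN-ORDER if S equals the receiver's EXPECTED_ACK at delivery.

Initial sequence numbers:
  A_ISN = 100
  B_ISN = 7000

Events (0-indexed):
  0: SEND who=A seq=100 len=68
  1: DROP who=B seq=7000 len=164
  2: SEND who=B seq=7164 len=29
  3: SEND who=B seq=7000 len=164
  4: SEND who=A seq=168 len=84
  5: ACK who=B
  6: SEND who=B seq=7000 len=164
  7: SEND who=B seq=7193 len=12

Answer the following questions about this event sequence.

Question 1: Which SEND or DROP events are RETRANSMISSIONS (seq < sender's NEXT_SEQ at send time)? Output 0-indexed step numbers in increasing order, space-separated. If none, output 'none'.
Step 0: SEND seq=100 -> fresh
Step 1: DROP seq=7000 -> fresh
Step 2: SEND seq=7164 -> fresh
Step 3: SEND seq=7000 -> retransmit
Step 4: SEND seq=168 -> fresh
Step 6: SEND seq=7000 -> retransmit
Step 7: SEND seq=7193 -> fresh

Answer: 3 6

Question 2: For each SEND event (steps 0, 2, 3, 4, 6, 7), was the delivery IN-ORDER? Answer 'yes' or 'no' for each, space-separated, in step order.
Step 0: SEND seq=100 -> in-order
Step 2: SEND seq=7164 -> out-of-order
Step 3: SEND seq=7000 -> in-order
Step 4: SEND seq=168 -> in-order
Step 6: SEND seq=7000 -> out-of-order
Step 7: SEND seq=7193 -> in-order

Answer: yes no yes yes no yes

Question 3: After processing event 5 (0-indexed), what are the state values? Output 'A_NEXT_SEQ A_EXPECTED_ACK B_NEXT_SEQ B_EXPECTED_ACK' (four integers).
After event 0: A_seq=168 A_ack=7000 B_seq=7000 B_ack=168
After event 1: A_seq=168 A_ack=7000 B_seq=7164 B_ack=168
After event 2: A_seq=168 A_ack=7000 B_seq=7193 B_ack=168
After event 3: A_seq=168 A_ack=7193 B_seq=7193 B_ack=168
After event 4: A_seq=252 A_ack=7193 B_seq=7193 B_ack=252
After event 5: A_seq=252 A_ack=7193 B_seq=7193 B_ack=252

252 7193 7193 252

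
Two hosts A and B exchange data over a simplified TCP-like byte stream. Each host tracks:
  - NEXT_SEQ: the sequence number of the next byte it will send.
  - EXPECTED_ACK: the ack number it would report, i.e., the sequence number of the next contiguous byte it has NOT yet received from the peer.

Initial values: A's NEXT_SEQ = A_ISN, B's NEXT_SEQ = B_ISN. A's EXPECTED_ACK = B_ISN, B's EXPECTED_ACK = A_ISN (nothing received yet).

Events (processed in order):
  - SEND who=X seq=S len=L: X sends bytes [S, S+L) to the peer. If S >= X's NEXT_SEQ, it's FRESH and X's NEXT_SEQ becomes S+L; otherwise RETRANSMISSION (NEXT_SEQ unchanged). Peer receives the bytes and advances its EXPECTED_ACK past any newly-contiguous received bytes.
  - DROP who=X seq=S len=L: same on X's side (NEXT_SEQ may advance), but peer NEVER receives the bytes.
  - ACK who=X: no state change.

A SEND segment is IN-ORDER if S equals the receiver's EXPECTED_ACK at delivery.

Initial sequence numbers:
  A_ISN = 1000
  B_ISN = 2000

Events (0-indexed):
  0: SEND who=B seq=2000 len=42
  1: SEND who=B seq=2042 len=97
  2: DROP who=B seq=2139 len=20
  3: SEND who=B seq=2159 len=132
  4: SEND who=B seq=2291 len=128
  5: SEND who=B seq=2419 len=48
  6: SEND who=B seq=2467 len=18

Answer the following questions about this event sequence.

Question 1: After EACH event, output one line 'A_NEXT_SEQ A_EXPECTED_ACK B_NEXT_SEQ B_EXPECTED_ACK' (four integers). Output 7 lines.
1000 2042 2042 1000
1000 2139 2139 1000
1000 2139 2159 1000
1000 2139 2291 1000
1000 2139 2419 1000
1000 2139 2467 1000
1000 2139 2485 1000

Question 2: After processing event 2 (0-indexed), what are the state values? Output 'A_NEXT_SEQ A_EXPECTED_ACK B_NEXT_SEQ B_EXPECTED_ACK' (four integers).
After event 0: A_seq=1000 A_ack=2042 B_seq=2042 B_ack=1000
After event 1: A_seq=1000 A_ack=2139 B_seq=2139 B_ack=1000
After event 2: A_seq=1000 A_ack=2139 B_seq=2159 B_ack=1000

1000 2139 2159 1000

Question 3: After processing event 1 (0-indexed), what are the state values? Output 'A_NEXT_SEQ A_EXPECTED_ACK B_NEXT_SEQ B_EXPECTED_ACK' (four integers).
After event 0: A_seq=1000 A_ack=2042 B_seq=2042 B_ack=1000
After event 1: A_seq=1000 A_ack=2139 B_seq=2139 B_ack=1000

1000 2139 2139 1000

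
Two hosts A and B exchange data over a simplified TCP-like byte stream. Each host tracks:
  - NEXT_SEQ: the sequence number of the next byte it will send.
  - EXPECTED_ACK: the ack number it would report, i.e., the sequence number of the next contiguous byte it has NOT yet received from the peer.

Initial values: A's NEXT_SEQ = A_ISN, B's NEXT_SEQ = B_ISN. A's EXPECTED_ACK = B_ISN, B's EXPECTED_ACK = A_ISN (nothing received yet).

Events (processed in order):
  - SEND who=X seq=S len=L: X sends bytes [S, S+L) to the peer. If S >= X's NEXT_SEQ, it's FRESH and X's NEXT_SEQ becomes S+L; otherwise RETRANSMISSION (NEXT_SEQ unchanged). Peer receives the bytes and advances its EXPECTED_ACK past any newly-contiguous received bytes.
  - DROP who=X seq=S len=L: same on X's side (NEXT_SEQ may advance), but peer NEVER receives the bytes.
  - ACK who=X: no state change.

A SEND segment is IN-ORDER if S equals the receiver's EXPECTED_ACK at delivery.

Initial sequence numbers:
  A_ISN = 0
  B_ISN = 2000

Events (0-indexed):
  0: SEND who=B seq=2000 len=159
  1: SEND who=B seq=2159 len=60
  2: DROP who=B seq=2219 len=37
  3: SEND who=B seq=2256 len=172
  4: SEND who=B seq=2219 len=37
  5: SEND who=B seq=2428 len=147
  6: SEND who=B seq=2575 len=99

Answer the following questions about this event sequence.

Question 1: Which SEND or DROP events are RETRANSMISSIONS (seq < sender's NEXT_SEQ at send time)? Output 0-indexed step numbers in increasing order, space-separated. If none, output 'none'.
Answer: 4

Derivation:
Step 0: SEND seq=2000 -> fresh
Step 1: SEND seq=2159 -> fresh
Step 2: DROP seq=2219 -> fresh
Step 3: SEND seq=2256 -> fresh
Step 4: SEND seq=2219 -> retransmit
Step 5: SEND seq=2428 -> fresh
Step 6: SEND seq=2575 -> fresh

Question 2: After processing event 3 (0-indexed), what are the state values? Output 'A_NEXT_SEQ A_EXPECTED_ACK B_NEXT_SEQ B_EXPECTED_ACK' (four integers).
After event 0: A_seq=0 A_ack=2159 B_seq=2159 B_ack=0
After event 1: A_seq=0 A_ack=2219 B_seq=2219 B_ack=0
After event 2: A_seq=0 A_ack=2219 B_seq=2256 B_ack=0
After event 3: A_seq=0 A_ack=2219 B_seq=2428 B_ack=0

0 2219 2428 0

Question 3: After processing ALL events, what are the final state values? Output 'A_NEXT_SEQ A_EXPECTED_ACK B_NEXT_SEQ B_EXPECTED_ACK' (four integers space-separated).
After event 0: A_seq=0 A_ack=2159 B_seq=2159 B_ack=0
After event 1: A_seq=0 A_ack=2219 B_seq=2219 B_ack=0
After event 2: A_seq=0 A_ack=2219 B_seq=2256 B_ack=0
After event 3: A_seq=0 A_ack=2219 B_seq=2428 B_ack=0
After event 4: A_seq=0 A_ack=2428 B_seq=2428 B_ack=0
After event 5: A_seq=0 A_ack=2575 B_seq=2575 B_ack=0
After event 6: A_seq=0 A_ack=2674 B_seq=2674 B_ack=0

Answer: 0 2674 2674 0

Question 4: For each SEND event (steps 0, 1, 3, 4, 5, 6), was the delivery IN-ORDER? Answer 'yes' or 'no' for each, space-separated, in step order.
Answer: yes yes no yes yes yes

Derivation:
Step 0: SEND seq=2000 -> in-order
Step 1: SEND seq=2159 -> in-order
Step 3: SEND seq=2256 -> out-of-order
Step 4: SEND seq=2219 -> in-order
Step 5: SEND seq=2428 -> in-order
Step 6: SEND seq=2575 -> in-order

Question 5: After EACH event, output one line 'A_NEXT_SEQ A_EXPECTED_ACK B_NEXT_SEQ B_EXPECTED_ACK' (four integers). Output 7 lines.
0 2159 2159 0
0 2219 2219 0
0 2219 2256 0
0 2219 2428 0
0 2428 2428 0
0 2575 2575 0
0 2674 2674 0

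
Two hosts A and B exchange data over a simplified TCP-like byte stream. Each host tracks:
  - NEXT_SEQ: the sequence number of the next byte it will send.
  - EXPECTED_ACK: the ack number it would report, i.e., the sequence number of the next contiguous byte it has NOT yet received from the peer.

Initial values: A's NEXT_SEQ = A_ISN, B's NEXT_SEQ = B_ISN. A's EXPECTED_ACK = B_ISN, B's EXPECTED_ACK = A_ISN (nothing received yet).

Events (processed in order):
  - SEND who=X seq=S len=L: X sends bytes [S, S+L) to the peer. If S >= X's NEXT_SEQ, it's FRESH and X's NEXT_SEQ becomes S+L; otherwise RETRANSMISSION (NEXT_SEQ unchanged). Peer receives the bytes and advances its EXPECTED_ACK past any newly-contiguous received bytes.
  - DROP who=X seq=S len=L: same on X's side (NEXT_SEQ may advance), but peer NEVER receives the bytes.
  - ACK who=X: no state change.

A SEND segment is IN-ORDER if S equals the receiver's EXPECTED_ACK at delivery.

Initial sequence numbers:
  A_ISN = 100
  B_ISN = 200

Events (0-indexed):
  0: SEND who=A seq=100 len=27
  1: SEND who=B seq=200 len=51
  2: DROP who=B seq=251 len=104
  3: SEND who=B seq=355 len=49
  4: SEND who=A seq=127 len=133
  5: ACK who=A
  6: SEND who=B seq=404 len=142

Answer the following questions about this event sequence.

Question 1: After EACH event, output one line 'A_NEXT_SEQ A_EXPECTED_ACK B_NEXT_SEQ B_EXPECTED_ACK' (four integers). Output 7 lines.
127 200 200 127
127 251 251 127
127 251 355 127
127 251 404 127
260 251 404 260
260 251 404 260
260 251 546 260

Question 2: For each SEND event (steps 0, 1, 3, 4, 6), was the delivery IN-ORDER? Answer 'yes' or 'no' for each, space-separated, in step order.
Answer: yes yes no yes no

Derivation:
Step 0: SEND seq=100 -> in-order
Step 1: SEND seq=200 -> in-order
Step 3: SEND seq=355 -> out-of-order
Step 4: SEND seq=127 -> in-order
Step 6: SEND seq=404 -> out-of-order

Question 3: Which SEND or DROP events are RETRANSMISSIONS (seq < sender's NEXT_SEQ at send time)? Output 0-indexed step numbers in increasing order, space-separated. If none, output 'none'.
Step 0: SEND seq=100 -> fresh
Step 1: SEND seq=200 -> fresh
Step 2: DROP seq=251 -> fresh
Step 3: SEND seq=355 -> fresh
Step 4: SEND seq=127 -> fresh
Step 6: SEND seq=404 -> fresh

Answer: none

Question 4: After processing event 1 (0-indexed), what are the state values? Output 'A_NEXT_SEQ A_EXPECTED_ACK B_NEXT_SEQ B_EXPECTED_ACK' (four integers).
After event 0: A_seq=127 A_ack=200 B_seq=200 B_ack=127
After event 1: A_seq=127 A_ack=251 B_seq=251 B_ack=127

127 251 251 127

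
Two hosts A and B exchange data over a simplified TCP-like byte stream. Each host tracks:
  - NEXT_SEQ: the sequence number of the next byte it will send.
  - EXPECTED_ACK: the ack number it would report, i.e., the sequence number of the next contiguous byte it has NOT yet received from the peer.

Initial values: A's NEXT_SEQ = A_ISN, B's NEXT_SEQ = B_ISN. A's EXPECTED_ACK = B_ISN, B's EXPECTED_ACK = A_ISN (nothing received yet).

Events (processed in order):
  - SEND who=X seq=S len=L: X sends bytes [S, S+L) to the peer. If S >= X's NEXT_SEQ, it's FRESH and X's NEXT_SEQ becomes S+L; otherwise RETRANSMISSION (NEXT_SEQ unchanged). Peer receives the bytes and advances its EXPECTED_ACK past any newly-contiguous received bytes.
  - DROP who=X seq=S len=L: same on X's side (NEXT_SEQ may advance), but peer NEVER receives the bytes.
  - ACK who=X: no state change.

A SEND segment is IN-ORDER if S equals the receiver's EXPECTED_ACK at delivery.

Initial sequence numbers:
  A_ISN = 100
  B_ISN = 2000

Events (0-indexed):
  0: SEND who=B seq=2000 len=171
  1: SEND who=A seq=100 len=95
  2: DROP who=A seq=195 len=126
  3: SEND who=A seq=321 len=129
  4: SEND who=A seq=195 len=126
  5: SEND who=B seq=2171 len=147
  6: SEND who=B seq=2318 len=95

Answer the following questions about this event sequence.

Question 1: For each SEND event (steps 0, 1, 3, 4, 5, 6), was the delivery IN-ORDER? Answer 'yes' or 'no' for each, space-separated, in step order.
Answer: yes yes no yes yes yes

Derivation:
Step 0: SEND seq=2000 -> in-order
Step 1: SEND seq=100 -> in-order
Step 3: SEND seq=321 -> out-of-order
Step 4: SEND seq=195 -> in-order
Step 5: SEND seq=2171 -> in-order
Step 6: SEND seq=2318 -> in-order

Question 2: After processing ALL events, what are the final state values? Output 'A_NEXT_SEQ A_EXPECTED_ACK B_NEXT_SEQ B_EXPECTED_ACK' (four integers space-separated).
After event 0: A_seq=100 A_ack=2171 B_seq=2171 B_ack=100
After event 1: A_seq=195 A_ack=2171 B_seq=2171 B_ack=195
After event 2: A_seq=321 A_ack=2171 B_seq=2171 B_ack=195
After event 3: A_seq=450 A_ack=2171 B_seq=2171 B_ack=195
After event 4: A_seq=450 A_ack=2171 B_seq=2171 B_ack=450
After event 5: A_seq=450 A_ack=2318 B_seq=2318 B_ack=450
After event 6: A_seq=450 A_ack=2413 B_seq=2413 B_ack=450

Answer: 450 2413 2413 450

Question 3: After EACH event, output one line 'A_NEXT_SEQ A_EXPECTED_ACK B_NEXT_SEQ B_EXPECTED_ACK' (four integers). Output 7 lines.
100 2171 2171 100
195 2171 2171 195
321 2171 2171 195
450 2171 2171 195
450 2171 2171 450
450 2318 2318 450
450 2413 2413 450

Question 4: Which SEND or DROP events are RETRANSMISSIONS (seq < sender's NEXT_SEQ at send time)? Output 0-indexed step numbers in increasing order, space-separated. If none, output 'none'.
Step 0: SEND seq=2000 -> fresh
Step 1: SEND seq=100 -> fresh
Step 2: DROP seq=195 -> fresh
Step 3: SEND seq=321 -> fresh
Step 4: SEND seq=195 -> retransmit
Step 5: SEND seq=2171 -> fresh
Step 6: SEND seq=2318 -> fresh

Answer: 4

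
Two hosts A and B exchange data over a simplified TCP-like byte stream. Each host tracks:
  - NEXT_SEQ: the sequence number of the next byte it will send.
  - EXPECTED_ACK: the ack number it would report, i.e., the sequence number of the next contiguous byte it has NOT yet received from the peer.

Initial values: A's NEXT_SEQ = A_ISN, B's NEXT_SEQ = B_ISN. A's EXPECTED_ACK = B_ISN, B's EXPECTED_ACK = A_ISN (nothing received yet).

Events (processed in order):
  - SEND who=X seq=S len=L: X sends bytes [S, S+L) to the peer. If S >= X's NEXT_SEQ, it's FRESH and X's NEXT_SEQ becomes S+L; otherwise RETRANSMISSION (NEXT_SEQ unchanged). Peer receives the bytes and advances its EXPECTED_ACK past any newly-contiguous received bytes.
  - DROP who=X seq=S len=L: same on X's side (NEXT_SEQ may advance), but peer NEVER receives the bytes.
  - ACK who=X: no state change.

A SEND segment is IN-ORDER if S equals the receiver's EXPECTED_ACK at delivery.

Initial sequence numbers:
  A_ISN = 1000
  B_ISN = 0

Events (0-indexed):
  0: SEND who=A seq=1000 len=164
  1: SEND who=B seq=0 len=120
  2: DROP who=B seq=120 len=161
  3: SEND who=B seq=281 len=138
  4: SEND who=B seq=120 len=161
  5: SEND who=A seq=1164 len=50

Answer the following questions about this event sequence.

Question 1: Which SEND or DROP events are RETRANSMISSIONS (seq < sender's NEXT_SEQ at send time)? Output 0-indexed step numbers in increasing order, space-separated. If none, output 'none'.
Answer: 4

Derivation:
Step 0: SEND seq=1000 -> fresh
Step 1: SEND seq=0 -> fresh
Step 2: DROP seq=120 -> fresh
Step 3: SEND seq=281 -> fresh
Step 4: SEND seq=120 -> retransmit
Step 5: SEND seq=1164 -> fresh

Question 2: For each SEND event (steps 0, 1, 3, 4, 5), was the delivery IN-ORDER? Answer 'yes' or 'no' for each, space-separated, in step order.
Step 0: SEND seq=1000 -> in-order
Step 1: SEND seq=0 -> in-order
Step 3: SEND seq=281 -> out-of-order
Step 4: SEND seq=120 -> in-order
Step 5: SEND seq=1164 -> in-order

Answer: yes yes no yes yes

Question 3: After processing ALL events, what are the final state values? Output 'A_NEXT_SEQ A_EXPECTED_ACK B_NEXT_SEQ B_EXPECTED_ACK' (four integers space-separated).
Answer: 1214 419 419 1214

Derivation:
After event 0: A_seq=1164 A_ack=0 B_seq=0 B_ack=1164
After event 1: A_seq=1164 A_ack=120 B_seq=120 B_ack=1164
After event 2: A_seq=1164 A_ack=120 B_seq=281 B_ack=1164
After event 3: A_seq=1164 A_ack=120 B_seq=419 B_ack=1164
After event 4: A_seq=1164 A_ack=419 B_seq=419 B_ack=1164
After event 5: A_seq=1214 A_ack=419 B_seq=419 B_ack=1214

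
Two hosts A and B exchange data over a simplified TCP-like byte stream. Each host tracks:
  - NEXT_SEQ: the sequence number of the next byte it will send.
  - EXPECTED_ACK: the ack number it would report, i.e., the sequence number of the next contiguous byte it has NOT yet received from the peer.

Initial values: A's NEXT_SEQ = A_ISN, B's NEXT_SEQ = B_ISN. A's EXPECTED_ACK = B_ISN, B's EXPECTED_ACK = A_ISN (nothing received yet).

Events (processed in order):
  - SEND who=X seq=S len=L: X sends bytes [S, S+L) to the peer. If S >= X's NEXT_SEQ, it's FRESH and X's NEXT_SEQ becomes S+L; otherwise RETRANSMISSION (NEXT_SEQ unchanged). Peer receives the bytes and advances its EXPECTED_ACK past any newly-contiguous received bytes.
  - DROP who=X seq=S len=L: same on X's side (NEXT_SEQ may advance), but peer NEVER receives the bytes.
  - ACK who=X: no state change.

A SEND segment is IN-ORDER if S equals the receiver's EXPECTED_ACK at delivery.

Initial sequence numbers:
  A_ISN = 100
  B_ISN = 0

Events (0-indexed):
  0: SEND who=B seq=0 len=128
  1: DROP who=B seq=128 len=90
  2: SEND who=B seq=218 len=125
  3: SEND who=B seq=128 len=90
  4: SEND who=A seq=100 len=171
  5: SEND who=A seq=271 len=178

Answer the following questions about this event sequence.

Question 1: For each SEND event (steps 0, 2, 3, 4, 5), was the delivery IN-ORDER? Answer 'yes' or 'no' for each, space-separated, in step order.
Step 0: SEND seq=0 -> in-order
Step 2: SEND seq=218 -> out-of-order
Step 3: SEND seq=128 -> in-order
Step 4: SEND seq=100 -> in-order
Step 5: SEND seq=271 -> in-order

Answer: yes no yes yes yes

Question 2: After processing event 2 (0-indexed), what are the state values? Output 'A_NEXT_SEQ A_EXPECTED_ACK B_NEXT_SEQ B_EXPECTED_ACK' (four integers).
After event 0: A_seq=100 A_ack=128 B_seq=128 B_ack=100
After event 1: A_seq=100 A_ack=128 B_seq=218 B_ack=100
After event 2: A_seq=100 A_ack=128 B_seq=343 B_ack=100

100 128 343 100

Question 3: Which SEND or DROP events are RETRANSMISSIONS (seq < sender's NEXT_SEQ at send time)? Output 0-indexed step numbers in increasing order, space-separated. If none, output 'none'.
Answer: 3

Derivation:
Step 0: SEND seq=0 -> fresh
Step 1: DROP seq=128 -> fresh
Step 2: SEND seq=218 -> fresh
Step 3: SEND seq=128 -> retransmit
Step 4: SEND seq=100 -> fresh
Step 5: SEND seq=271 -> fresh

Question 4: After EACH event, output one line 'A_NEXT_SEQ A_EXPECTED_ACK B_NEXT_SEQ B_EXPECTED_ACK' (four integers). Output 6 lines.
100 128 128 100
100 128 218 100
100 128 343 100
100 343 343 100
271 343 343 271
449 343 343 449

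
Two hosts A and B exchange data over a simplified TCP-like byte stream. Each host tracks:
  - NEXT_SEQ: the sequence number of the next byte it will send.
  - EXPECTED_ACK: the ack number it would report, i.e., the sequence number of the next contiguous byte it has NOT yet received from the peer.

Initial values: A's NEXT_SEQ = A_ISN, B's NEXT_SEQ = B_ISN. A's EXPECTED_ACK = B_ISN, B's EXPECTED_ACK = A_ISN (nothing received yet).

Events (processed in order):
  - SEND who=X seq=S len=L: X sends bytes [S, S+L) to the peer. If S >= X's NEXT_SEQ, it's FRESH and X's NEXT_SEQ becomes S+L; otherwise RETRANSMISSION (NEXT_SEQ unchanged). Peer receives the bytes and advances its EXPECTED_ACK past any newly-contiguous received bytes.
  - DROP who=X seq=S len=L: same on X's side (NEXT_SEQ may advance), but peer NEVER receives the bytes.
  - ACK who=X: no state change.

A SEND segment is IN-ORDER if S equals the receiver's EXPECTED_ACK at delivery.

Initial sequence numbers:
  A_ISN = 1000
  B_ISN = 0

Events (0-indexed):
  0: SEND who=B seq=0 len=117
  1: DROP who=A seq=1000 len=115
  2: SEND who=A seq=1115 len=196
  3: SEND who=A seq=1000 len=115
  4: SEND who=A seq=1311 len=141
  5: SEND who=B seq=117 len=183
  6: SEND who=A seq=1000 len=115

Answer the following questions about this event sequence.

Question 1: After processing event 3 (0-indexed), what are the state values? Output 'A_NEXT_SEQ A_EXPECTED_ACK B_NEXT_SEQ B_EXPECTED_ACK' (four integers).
After event 0: A_seq=1000 A_ack=117 B_seq=117 B_ack=1000
After event 1: A_seq=1115 A_ack=117 B_seq=117 B_ack=1000
After event 2: A_seq=1311 A_ack=117 B_seq=117 B_ack=1000
After event 3: A_seq=1311 A_ack=117 B_seq=117 B_ack=1311

1311 117 117 1311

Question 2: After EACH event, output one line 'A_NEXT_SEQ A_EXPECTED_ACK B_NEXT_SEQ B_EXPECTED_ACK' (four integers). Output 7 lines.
1000 117 117 1000
1115 117 117 1000
1311 117 117 1000
1311 117 117 1311
1452 117 117 1452
1452 300 300 1452
1452 300 300 1452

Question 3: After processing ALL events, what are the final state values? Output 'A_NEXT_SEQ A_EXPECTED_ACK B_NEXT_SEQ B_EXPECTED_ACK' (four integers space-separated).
After event 0: A_seq=1000 A_ack=117 B_seq=117 B_ack=1000
After event 1: A_seq=1115 A_ack=117 B_seq=117 B_ack=1000
After event 2: A_seq=1311 A_ack=117 B_seq=117 B_ack=1000
After event 3: A_seq=1311 A_ack=117 B_seq=117 B_ack=1311
After event 4: A_seq=1452 A_ack=117 B_seq=117 B_ack=1452
After event 5: A_seq=1452 A_ack=300 B_seq=300 B_ack=1452
After event 6: A_seq=1452 A_ack=300 B_seq=300 B_ack=1452

Answer: 1452 300 300 1452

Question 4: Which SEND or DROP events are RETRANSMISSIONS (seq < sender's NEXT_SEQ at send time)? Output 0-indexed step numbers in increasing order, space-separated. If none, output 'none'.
Answer: 3 6

Derivation:
Step 0: SEND seq=0 -> fresh
Step 1: DROP seq=1000 -> fresh
Step 2: SEND seq=1115 -> fresh
Step 3: SEND seq=1000 -> retransmit
Step 4: SEND seq=1311 -> fresh
Step 5: SEND seq=117 -> fresh
Step 6: SEND seq=1000 -> retransmit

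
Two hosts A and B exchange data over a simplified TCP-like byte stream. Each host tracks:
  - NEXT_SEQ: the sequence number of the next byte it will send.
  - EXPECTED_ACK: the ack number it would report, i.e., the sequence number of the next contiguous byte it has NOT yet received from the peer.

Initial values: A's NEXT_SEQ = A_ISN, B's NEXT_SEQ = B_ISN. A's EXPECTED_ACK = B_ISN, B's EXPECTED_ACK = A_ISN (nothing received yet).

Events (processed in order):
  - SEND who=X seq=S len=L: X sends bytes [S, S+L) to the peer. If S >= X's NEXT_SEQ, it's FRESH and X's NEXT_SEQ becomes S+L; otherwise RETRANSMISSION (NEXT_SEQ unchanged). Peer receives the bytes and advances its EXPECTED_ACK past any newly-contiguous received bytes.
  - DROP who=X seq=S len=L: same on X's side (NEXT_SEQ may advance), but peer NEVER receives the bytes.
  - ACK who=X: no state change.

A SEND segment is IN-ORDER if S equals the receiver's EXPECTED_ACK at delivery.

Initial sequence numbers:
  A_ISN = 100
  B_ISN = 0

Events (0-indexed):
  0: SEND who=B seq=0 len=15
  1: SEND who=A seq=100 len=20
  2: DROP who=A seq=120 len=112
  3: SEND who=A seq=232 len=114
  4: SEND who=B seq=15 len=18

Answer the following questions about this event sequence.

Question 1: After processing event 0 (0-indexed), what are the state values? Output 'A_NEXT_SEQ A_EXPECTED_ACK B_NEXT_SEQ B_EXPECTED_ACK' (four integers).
After event 0: A_seq=100 A_ack=15 B_seq=15 B_ack=100

100 15 15 100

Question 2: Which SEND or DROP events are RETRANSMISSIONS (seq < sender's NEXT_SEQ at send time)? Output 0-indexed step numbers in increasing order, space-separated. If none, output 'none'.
Answer: none

Derivation:
Step 0: SEND seq=0 -> fresh
Step 1: SEND seq=100 -> fresh
Step 2: DROP seq=120 -> fresh
Step 3: SEND seq=232 -> fresh
Step 4: SEND seq=15 -> fresh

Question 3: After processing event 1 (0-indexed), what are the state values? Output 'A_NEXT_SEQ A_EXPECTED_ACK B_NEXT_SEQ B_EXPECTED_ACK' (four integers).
After event 0: A_seq=100 A_ack=15 B_seq=15 B_ack=100
After event 1: A_seq=120 A_ack=15 B_seq=15 B_ack=120

120 15 15 120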